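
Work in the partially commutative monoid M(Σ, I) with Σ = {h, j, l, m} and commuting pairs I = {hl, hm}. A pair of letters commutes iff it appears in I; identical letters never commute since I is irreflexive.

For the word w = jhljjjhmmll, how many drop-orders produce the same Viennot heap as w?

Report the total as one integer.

piece 0:j — minimal
piece 1:h rests on {0:j}
piece 2:l rests on {0:j}
piece 3:j rests on {1:h, 2:l}
piece 4:j rests on {3:j}
piece 5:j rests on {4:j}
piece 6:h rests on {5:j}
piece 7:m rests on {5:j}
piece 8:m rests on {7:m}
piece 9:l rests on {8:m}
piece 10:l rests on {9:l}
minimal pieces: {0:j}
ways to finish when only these pieces remain (= sum over removing one remaining piece with nothing left below it):
  1 left: {6}→1  {10}→1
  2 left: {6,10}→2  {9,10}→1
  3 left: {6,9,10}→3  {8,9,10}→1
  4 left: {6,8,9,10}→4  {7,8,9,10}→1
  5 left: {6,7,8,9,10}→5
  6 left: {5,6,7,8,9,10}→5
  7 left: {4,5,6,7,8,9,10}→5
  8 left: {3,4,5,6,7,8,9,10}→5
  9 left: {1,3,4,5,6,7,8,9,10}→5  {2,3,4,5,6,7,8,9,10}→5
  placing 0:j first → 10 extensions

10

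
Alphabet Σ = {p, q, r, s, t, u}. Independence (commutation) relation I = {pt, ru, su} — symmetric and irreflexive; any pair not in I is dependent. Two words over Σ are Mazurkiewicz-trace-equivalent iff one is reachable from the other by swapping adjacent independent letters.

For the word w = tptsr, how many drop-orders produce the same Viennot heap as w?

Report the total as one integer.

3

0(t) covers ∅
1(p) covers ∅
2(t) covers 0:t
3(s) covers 1:p, 2:t
4(r) covers 3:s
floor of heap: 0:t, 1:p
completions by unplaced set U, small U first (add the entries for U minus each lowest piece of U):
  |U|=1: {4}:1
  |U|=2: {3,4}:1
  |U|=3: {1,3,4}:1  {2,3,4}:1
  start at 0(t): 2
  start at 1(p): 1
sum over floor = 3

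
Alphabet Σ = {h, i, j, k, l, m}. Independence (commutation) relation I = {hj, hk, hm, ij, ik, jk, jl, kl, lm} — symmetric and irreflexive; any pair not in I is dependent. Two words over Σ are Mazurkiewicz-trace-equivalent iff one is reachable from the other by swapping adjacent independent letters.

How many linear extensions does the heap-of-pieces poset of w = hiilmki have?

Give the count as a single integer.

drop 0:h onto floor
drop 1:i onto {0:h}
drop 2:i onto {1:i}
drop 3:l onto {2:i}
drop 4:m onto {2:i}
drop 5:k onto {4:m}
drop 6:i onto {3:l, 4:m}
ground layer = {0:h}
drop-orders for the pieces not yet dropped (sum over which currently-grounded one goes next):
  1 to go: {5} 1  {6} 1
  2 to go: {3,6} 1  {5,6} 2
  3 to go: {3,5,6} 3  {4,5,6} 2
  4 to go: {3,4,5,6} 5
  5 to go: {2,3,4,5,6} 5
  if 0:h drops first: 5 orders

5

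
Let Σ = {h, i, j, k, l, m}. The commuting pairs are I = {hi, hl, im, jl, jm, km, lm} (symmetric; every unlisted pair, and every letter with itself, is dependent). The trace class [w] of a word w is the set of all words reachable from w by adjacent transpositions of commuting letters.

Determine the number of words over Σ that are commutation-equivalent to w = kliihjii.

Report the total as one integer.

4

piece 0:k — minimal
piece 1:l rests on {0:k}
piece 2:i rests on {1:l}
piece 3:i rests on {2:i}
piece 4:h rests on {0:k}
piece 5:j rests on {3:i, 4:h}
piece 6:i rests on {5:j}
piece 7:i rests on {6:i}
minimal pieces: {0:k}
ways to finish when only these pieces remain (= sum over removing one remaining piece with nothing left below it):
  1 left: {7}→1
  2 left: {6,7}→1
  3 left: {5,6,7}→1
  4 left: {3,5,6,7}→1  {4,5,6,7}→1
  5 left: {2,3,5,6,7}→1  {3,4,5,6,7}→2
  6 left: {1,2,3,5,6,7}→1  {2,3,4,5,6,7}→3
  placing 0:k first → 4 extensions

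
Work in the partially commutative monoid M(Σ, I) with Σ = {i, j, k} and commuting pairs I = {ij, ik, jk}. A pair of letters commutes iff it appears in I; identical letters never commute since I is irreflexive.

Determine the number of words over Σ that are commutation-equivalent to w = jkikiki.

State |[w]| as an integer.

140

0(j) covers ∅
1(k) covers ∅
2(i) covers ∅
3(k) covers 1:k
4(i) covers 2:i
5(k) covers 3:k
6(i) covers 4:i
floor of heap: 0:j, 1:k, 2:i
completions by unplaced set U, small U first (add the entries for U minus each lowest piece of U):
  |U|=1: {0}:1  {5}:1  {6}:1
  |U|=2: {0,5}:2  {0,6}:2  {3,5}:1  {4,6}:1  {5,6}:2
  |U|=3: {0,3,5}:3  {0,4,6}:3  {0,5,6}:6  {1,3,5}:1  {2,4,6}:1  {3,5,6}:3  {4,5,6}:3
  |U|=4: {0,1,3,5}:4  {0,2,4,6}:4  {0,3,5,6}:12  {0,4,5,6}:12  {1,3,5,6}:4  {2,4,5,6}:4  {3,4,5,6}:6
  |U|=5: {0,1,3,5,6}:20  {0,2,4,5,6}:20  {0,3,4,5,6}:30  {1,3,4,5,6}:10  {2,3,4,5,6}:10
  start at 0(j): 20
  start at 1(k): 60
  start at 2(i): 60
sum over floor = 140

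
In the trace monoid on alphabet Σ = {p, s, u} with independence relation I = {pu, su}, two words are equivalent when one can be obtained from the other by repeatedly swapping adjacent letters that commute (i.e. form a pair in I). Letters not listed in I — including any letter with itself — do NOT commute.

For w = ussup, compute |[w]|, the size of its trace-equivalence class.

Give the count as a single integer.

0(u) covers ∅
1(s) covers ∅
2(s) covers 1:s
3(u) covers 0:u
4(p) covers 2:s
floor of heap: 0:u, 1:s
completions by unplaced set U, small U first (add the entries for U minus each lowest piece of U):
  |U|=1: {3}:1  {4}:1
  |U|=2: {0,3}:1  {2,4}:1  {3,4}:2
  |U|=3: {0,3,4}:3  {1,2,4}:1  {2,3,4}:3
  start at 0(u): 4
  start at 1(s): 6
sum over floor = 10

10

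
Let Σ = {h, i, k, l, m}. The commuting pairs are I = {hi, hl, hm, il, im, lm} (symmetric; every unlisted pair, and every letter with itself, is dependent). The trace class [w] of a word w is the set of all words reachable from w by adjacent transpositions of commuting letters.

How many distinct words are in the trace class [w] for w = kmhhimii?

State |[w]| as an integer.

drop 0:k onto floor
drop 1:m onto {0:k}
drop 2:h onto {0:k}
drop 3:h onto {2:h}
drop 4:i onto {0:k}
drop 5:m onto {1:m}
drop 6:i onto {4:i}
drop 7:i onto {6:i}
ground layer = {0:k}
drop-orders for the pieces not yet dropped (sum over which currently-grounded one goes next):
  1 to go: {3} 1  {5} 1  {7} 1
  2 to go: {1,5} 1  {2,3} 1  {3,5} 2  {3,7} 2  {5,7} 2  {6,7} 1
  3 to go: {1,3,5} 3  {1,5,7} 3  {2,3,5} 3  {2,3,7} 3  {3,5,7} 6  {3,6,7} 3  {4,6,7} 1  {5,6,7} 3
  4 to go: {1,2,3,5} 6  {1,3,5,7} 12  {1,5,6,7} 6  {2,3,5,7} 12  {2,3,6,7} 6  {3,4,6,7} 4  {3,5,6,7} 12  {4,5,6,7} 4
  5 to go: {1,2,3,5,7} 30  {1,3,5,6,7} 30  {1,4,5,6,7} 10  {2,3,4,6,7} 10  {2,3,5,6,7} 30  {3,4,5,6,7} 20
  6 to go: {1,2,3,5,6,7} 90  {1,3,4,5,6,7} 60  {2,3,4,5,6,7} 60
  if 0:k drops first: 210 orders

210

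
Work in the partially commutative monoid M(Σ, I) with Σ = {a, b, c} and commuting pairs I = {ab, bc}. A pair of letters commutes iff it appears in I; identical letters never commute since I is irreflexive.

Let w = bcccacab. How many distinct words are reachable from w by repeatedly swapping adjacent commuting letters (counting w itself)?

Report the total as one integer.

0(b) covers ∅
1(c) covers ∅
2(c) covers 1:c
3(c) covers 2:c
4(a) covers 3:c
5(c) covers 4:a
6(a) covers 5:c
7(b) covers 0:b
floor of heap: 0:b, 1:c
completions by unplaced set U, small U first (add the entries for U minus each lowest piece of U):
  |U|=1: {6}:1  {7}:1
  |U|=2: {0,7}:1  {5,6}:1  {6,7}:2
  |U|=3: {0,6,7}:3  {4,5,6}:1  {5,6,7}:3
  |U|=4: {0,5,6,7}:6  {3,4,5,6}:1  {4,5,6,7}:4
  |U|=5: {0,4,5,6,7}:10  {2,3,4,5,6}:1  {3,4,5,6,7}:5
  |U|=6: {0,3,4,5,6,7}:15  {1,2,3,4,5,6}:1  {2,3,4,5,6,7}:6
  start at 0(b): 7
  start at 1(c): 21
sum over floor = 28

28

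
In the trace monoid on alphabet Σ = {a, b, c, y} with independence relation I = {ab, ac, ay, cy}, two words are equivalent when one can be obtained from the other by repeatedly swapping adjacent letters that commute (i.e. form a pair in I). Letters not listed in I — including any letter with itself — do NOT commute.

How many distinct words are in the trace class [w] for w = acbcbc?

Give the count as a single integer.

piece 0:a — minimal
piece 1:c — minimal
piece 2:b rests on {1:c}
piece 3:c rests on {2:b}
piece 4:b rests on {3:c}
piece 5:c rests on {4:b}
minimal pieces: {0:a, 1:c}
ways to finish when only these pieces remain (= sum over removing one remaining piece with nothing left below it):
  1 left: {0}→1  {5}→1
  2 left: {0,5}→2  {4,5}→1
  3 left: {0,4,5}→3  {3,4,5}→1
  4 left: {0,3,4,5}→4  {2,3,4,5}→1
  placing 0:a first → 1 extensions
  placing 1:c first → 5 extensions
total linear extensions = 6

6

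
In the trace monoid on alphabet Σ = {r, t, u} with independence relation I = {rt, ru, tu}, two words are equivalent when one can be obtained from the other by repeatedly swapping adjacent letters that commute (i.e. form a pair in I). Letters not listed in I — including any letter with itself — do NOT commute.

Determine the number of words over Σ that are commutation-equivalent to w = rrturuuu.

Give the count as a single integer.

280

drop 0:r onto floor
drop 1:r onto {0:r}
drop 2:t onto floor
drop 3:u onto floor
drop 4:r onto {1:r}
drop 5:u onto {3:u}
drop 6:u onto {5:u}
drop 7:u onto {6:u}
ground layer = {0:r, 2:t, 3:u}
drop-orders for the pieces not yet dropped (sum over which currently-grounded one goes next):
  1 to go: {2} 1  {4} 1  {7} 1
  2 to go: {1,4} 1  {2,4} 2  {2,7} 2  {4,7} 2  {6,7} 1
  3 to go: {0,1,4} 1  {1,2,4} 3  {1,4,7} 3  {2,4,7} 6  {2,6,7} 3  {4,6,7} 3  {5,6,7} 1
  4 to go: {0,1,2,4} 4  {0,1,4,7} 4  {1,2,4,7} 12  {1,4,6,7} 6  {2,4,6,7} 12  {2,5,6,7} 4  {3,5,6,7} 1  {4,5,6,7} 4
  5 to go: {0,1,2,4,7} 20  {0,1,4,6,7} 10  {1,2,4,6,7} 30  {1,4,5,6,7} 10  {2,3,5,6,7} 5  {2,4,5,6,7} 20  {3,4,5,6,7} 5
  6 to go: {0,1,2,4,6,7} 60  {0,1,4,5,6,7} 20  {1,2,4,5,6,7} 60  {1,3,4,5,6,7} 15  {2,3,4,5,6,7} 30
  if 0:r drops first: 105 orders
  if 2:t drops first: 35 orders
  if 3:u drops first: 140 orders
heap linearizations: 280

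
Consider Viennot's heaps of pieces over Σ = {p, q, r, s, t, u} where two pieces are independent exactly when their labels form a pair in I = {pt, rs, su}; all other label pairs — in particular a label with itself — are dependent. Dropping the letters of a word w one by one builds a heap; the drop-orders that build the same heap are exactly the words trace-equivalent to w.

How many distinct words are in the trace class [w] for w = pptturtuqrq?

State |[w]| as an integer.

#0=p has no predecessor
#1=p depends on [0:p]
#2=t has no predecessor
#3=t depends on [2:t]
#4=u depends on [1:p, 3:t]
#5=r depends on [4:u]
#6=t depends on [5:r]
#7=u depends on [6:t]
#8=q depends on [7:u]
#9=r depends on [8:q]
#10=q depends on [9:r]
sources: [0:p, 2:t]
N(rest) = Σ N(rest − s) over sources s of rest; N(one piece) = 1:
  size 1 → [10]=1
  size 2 → [9,10]=1
  size 3 → [8,9,10]=1
  size 4 → [7,8,9,10]=1
  size 5 → [6,7,8,9,10]=1
  size 6 → [5,6,7,8,9,10]=1
  size 7 → [4,5,6,7,8,9,10]=1
  size 8 → [1,4,5,6,7,8,9,10]=1  [3,4,5,6,7,8,9,10]=1
  size 9 → [0,1,4,5,6,7,8,9,10]=1  [1,3,4,5,6,7,8,9,10]=2  [2,3,4,5,6,7,8,9,10]=1
  first=0(p) contributes 3
  first=2(t) contributes 3
|[w]| = 6

6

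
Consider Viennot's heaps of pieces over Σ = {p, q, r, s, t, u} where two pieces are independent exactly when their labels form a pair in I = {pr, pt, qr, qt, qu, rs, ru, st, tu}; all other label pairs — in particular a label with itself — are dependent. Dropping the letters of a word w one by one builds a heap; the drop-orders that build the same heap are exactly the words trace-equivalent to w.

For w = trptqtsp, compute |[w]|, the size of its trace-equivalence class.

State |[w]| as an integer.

0(t) covers ∅
1(r) covers 0:t
2(p) covers ∅
3(t) covers 1:r
4(q) covers 2:p
5(t) covers 3:t
6(s) covers 4:q
7(p) covers 6:s
floor of heap: 0:t, 2:p
completions by unplaced set U, small U first (add the entries for U minus each lowest piece of U):
  |U|=1: {5}:1  {7}:1
  |U|=2: {3,5}:1  {5,7}:2  {6,7}:1
  |U|=3: {1,3,5}:1  {3,5,7}:3  {4,6,7}:1  {5,6,7}:3
  |U|=4: {0,1,3,5}:1  {1,3,5,7}:4  {2,4,6,7}:1  {3,5,6,7}:6  {4,5,6,7}:4
  |U|=5: {0,1,3,5,7}:5  {1,3,5,6,7}:10  {2,4,5,6,7}:5  {3,4,5,6,7}:10
  |U|=6: {0,1,3,5,6,7}:15  {1,3,4,5,6,7}:20  {2,3,4,5,6,7}:15
  start at 0(t): 35
  start at 2(p): 35
sum over floor = 70

70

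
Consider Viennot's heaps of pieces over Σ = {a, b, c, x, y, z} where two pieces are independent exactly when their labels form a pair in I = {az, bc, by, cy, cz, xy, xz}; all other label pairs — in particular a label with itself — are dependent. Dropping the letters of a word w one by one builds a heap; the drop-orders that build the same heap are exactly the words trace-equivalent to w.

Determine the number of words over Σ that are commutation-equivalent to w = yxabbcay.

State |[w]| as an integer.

piece 0:y — minimal
piece 1:x — minimal
piece 2:a rests on {0:y, 1:x}
piece 3:b rests on {2:a}
piece 4:b rests on {3:b}
piece 5:c rests on {2:a}
piece 6:a rests on {4:b, 5:c}
piece 7:y rests on {6:a}
minimal pieces: {0:y, 1:x}
ways to finish when only these pieces remain (= sum over removing one remaining piece with nothing left below it):
  1 left: {7}→1
  2 left: {6,7}→1
  3 left: {4,6,7}→1  {5,6,7}→1
  4 left: {3,4,6,7}→1  {4,5,6,7}→2
  5 left: {3,4,5,6,7}→3
  6 left: {2,3,4,5,6,7}→3
  placing 0:y first → 3 extensions
  placing 1:x first → 3 extensions
total linear extensions = 6

6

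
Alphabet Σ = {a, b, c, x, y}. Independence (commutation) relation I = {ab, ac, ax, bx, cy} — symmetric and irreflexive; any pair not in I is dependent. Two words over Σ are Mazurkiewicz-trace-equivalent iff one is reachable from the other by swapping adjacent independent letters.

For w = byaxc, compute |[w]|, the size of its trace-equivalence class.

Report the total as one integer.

3

0(b) covers ∅
1(y) covers 0:b
2(a) covers 1:y
3(x) covers 1:y
4(c) covers 3:x
floor of heap: 0:b
completions by unplaced set U, small U first (add the entries for U minus each lowest piece of U):
  |U|=1: {2}:1  {4}:1
  |U|=2: {2,4}:2  {3,4}:1
  |U|=3: {2,3,4}:3
  start at 0(b): 3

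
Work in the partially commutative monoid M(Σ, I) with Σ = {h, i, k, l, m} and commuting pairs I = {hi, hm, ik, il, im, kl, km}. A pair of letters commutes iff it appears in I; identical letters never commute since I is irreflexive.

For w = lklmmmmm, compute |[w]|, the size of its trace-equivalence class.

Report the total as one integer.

8

0(l) covers ∅
1(k) covers ∅
2(l) covers 0:l
3(m) covers 2:l
4(m) covers 3:m
5(m) covers 4:m
6(m) covers 5:m
7(m) covers 6:m
floor of heap: 0:l, 1:k
completions by unplaced set U, small U first (add the entries for U minus each lowest piece of U):
  |U|=1: {1}:1  {7}:1
  |U|=2: {1,7}:2  {6,7}:1
  |U|=3: {1,6,7}:3  {5,6,7}:1
  |U|=4: {1,5,6,7}:4  {4,5,6,7}:1
  |U|=5: {1,4,5,6,7}:5  {3,4,5,6,7}:1
  |U|=6: {1,3,4,5,6,7}:6  {2,3,4,5,6,7}:1
  start at 0(l): 7
  start at 1(k): 1
sum over floor = 8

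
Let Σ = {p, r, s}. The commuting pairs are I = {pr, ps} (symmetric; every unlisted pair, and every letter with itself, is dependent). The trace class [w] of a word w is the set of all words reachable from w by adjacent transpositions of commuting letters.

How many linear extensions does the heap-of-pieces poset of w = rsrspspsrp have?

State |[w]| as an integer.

drop 0:r onto floor
drop 1:s onto {0:r}
drop 2:r onto {1:s}
drop 3:s onto {2:r}
drop 4:p onto floor
drop 5:s onto {3:s}
drop 6:p onto {4:p}
drop 7:s onto {5:s}
drop 8:r onto {7:s}
drop 9:p onto {6:p}
ground layer = {0:r, 4:p}
drop-orders for the pieces not yet dropped (sum over which currently-grounded one goes next):
  1 to go: {8} 1  {9} 1
  2 to go: {6,9} 1  {7,8} 1  {8,9} 2
  3 to go: {4,6,9} 1  {5,7,8} 1  {6,8,9} 3  {7,8,9} 3
  4 to go: {3,5,7,8} 1  {4,6,8,9} 4  {5,7,8,9} 4  {6,7,8,9} 6
  5 to go: {2,3,5,7,8} 1  {3,5,7,8,9} 5  {4,6,7,8,9} 10  {5,6,7,8,9} 10
  6 to go: {1,2,3,5,7,8} 1  {2,3,5,7,8,9} 6  {3,5,6,7,8,9} 15  {4,5,6,7,8,9} 20
  7 to go: {0,1,2,3,5,7,8} 1  {1,2,3,5,7,8,9} 7  {2,3,5,6,7,8,9} 21  {3,4,5,6,7,8,9} 35
  8 to go: {0,1,2,3,5,7,8,9} 8  {1,2,3,5,6,7,8,9} 28  {2,3,4,5,6,7,8,9} 56
  if 0:r drops first: 84 orders
  if 4:p drops first: 36 orders
heap linearizations: 120

120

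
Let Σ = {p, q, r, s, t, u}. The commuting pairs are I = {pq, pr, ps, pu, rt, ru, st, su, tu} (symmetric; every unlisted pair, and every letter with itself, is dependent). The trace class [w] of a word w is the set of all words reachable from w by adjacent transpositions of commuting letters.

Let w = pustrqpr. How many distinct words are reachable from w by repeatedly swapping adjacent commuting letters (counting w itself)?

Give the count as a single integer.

drop 0:p onto floor
drop 1:u onto floor
drop 2:s onto floor
drop 3:t onto {0:p}
drop 4:r onto {2:s}
drop 5:q onto {1:u, 3:t, 4:r}
drop 6:p onto {3:t}
drop 7:r onto {5:q}
ground layer = {0:p, 1:u, 2:s}
drop-orders for the pieces not yet dropped (sum over which currently-grounded one goes next):
  1 to go: {6} 1  {7} 1
  2 to go: {5,7} 1  {6,7} 2
  3 to go: {1,5,7} 1  {4,5,7} 1  {5,6,7} 3
  4 to go: {1,4,5,7} 2  {1,5,6,7} 4  {2,4,5,7} 1  {3,5,6,7} 3  {4,5,6,7} 4
  5 to go: {0,3,5,6,7} 3  {1,2,4,5,7} 3  {1,3,5,6,7} 7  {1,4,5,6,7} 10  {2,4,5,6,7} 5  {3,4,5,6,7} 7
  6 to go: {0,1,3,5,6,7} 10  {0,3,4,5,6,7} 10  {1,2,4,5,6,7} 18  {1,3,4,5,6,7} 24  {2,3,4,5,6,7} 12
  if 0:p drops first: 54 orders
  if 1:u drops first: 22 orders
  if 2:s drops first: 44 orders
heap linearizations: 120

120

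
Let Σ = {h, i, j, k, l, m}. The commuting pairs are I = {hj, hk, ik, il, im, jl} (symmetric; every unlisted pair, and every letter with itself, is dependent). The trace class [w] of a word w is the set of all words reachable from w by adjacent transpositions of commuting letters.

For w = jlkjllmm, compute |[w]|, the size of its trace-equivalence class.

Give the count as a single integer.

0(j) covers ∅
1(l) covers ∅
2(k) covers 0:j, 1:l
3(j) covers 2:k
4(l) covers 2:k
5(l) covers 4:l
6(m) covers 3:j, 5:l
7(m) covers 6:m
floor of heap: 0:j, 1:l
completions by unplaced set U, small U first (add the entries for U minus each lowest piece of U):
  |U|=1: {7}:1
  |U|=2: {6,7}:1
  |U|=3: {3,6,7}:1  {5,6,7}:1
  |U|=4: {3,5,6,7}:2  {4,5,6,7}:1
  |U|=5: {3,4,5,6,7}:3
  |U|=6: {2,3,4,5,6,7}:3
  start at 0(j): 3
  start at 1(l): 3
sum over floor = 6

6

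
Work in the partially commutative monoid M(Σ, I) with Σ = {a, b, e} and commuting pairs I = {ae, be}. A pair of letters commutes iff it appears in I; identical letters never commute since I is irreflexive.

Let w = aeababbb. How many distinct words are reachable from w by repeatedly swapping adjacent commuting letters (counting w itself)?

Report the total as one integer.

8

0(a) covers ∅
1(e) covers ∅
2(a) covers 0:a
3(b) covers 2:a
4(a) covers 3:b
5(b) covers 4:a
6(b) covers 5:b
7(b) covers 6:b
floor of heap: 0:a, 1:e
completions by unplaced set U, small U first (add the entries for U minus each lowest piece of U):
  |U|=1: {1}:1  {7}:1
  |U|=2: {1,7}:2  {6,7}:1
  |U|=3: {1,6,7}:3  {5,6,7}:1
  |U|=4: {1,5,6,7}:4  {4,5,6,7}:1
  |U|=5: {1,4,5,6,7}:5  {3,4,5,6,7}:1
  |U|=6: {1,3,4,5,6,7}:6  {2,3,4,5,6,7}:1
  start at 0(a): 7
  start at 1(e): 1
sum over floor = 8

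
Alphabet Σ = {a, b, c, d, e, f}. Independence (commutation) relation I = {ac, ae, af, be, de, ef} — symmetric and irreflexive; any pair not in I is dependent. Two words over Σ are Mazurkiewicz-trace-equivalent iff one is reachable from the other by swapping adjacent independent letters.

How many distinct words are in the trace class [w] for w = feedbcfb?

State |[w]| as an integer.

piece 0:f — minimal
piece 1:e — minimal
piece 2:e rests on {1:e}
piece 3:d rests on {0:f}
piece 4:b rests on {3:d}
piece 5:c rests on {2:e, 4:b}
piece 6:f rests on {5:c}
piece 7:b rests on {6:f}
minimal pieces: {0:f, 1:e}
ways to finish when only these pieces remain (= sum over removing one remaining piece with nothing left below it):
  1 left: {7}→1
  2 left: {6,7}→1
  3 left: {5,6,7}→1
  4 left: {2,5,6,7}→1  {4,5,6,7}→1
  5 left: {1,2,5,6,7}→1  {2,4,5,6,7}→2  {3,4,5,6,7}→1
  6 left: {0,3,4,5,6,7}→1  {1,2,4,5,6,7}→3  {2,3,4,5,6,7}→3
  placing 0:f first → 6 extensions
  placing 1:e first → 4 extensions
total linear extensions = 10

10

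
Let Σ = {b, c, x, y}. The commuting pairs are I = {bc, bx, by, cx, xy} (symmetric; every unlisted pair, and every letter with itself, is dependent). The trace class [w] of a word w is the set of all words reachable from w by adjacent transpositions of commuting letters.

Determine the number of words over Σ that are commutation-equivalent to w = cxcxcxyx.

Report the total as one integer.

0(c) covers ∅
1(x) covers ∅
2(c) covers 0:c
3(x) covers 1:x
4(c) covers 2:c
5(x) covers 3:x
6(y) covers 4:c
7(x) covers 5:x
floor of heap: 0:c, 1:x
completions by unplaced set U, small U first (add the entries for U minus each lowest piece of U):
  |U|=1: {6}:1  {7}:1
  |U|=2: {4,6}:1  {5,7}:1  {6,7}:2
  |U|=3: {2,4,6}:1  {3,5,7}:1  {4,6,7}:3  {5,6,7}:3
  |U|=4: {0,2,4,6}:1  {1,3,5,7}:1  {2,4,6,7}:4  {3,5,6,7}:4  {4,5,6,7}:6
  |U|=5: {0,2,4,6,7}:5  {1,3,5,6,7}:5  {2,4,5,6,7}:10  {3,4,5,6,7}:10
  |U|=6: {0,2,4,5,6,7}:15  {1,3,4,5,6,7}:15  {2,3,4,5,6,7}:20
  start at 0(c): 35
  start at 1(x): 35
sum over floor = 70

70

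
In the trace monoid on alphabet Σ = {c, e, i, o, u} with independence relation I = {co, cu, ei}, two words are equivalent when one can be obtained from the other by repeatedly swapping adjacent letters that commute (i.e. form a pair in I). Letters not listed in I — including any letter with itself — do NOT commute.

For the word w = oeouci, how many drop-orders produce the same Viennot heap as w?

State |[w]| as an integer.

piece 0:o — minimal
piece 1:e rests on {0:o}
piece 2:o rests on {1:e}
piece 3:u rests on {2:o}
piece 4:c rests on {1:e}
piece 5:i rests on {3:u, 4:c}
minimal pieces: {0:o}
ways to finish when only these pieces remain (= sum over removing one remaining piece with nothing left below it):
  1 left: {5}→1
  2 left: {3,5}→1  {4,5}→1
  3 left: {2,3,5}→1  {3,4,5}→2
  4 left: {2,3,4,5}→3
  placing 0:o first → 3 extensions

3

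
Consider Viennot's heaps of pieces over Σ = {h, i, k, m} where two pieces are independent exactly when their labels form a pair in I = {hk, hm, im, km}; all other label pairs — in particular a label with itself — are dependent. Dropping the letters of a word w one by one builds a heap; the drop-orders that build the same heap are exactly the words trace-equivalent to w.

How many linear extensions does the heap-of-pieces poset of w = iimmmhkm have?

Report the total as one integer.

140

#0=i has no predecessor
#1=i depends on [0:i]
#2=m has no predecessor
#3=m depends on [2:m]
#4=m depends on [3:m]
#5=h depends on [1:i]
#6=k depends on [1:i]
#7=m depends on [4:m]
sources: [0:i, 2:m]
N(rest) = Σ N(rest − s) over sources s of rest; N(one piece) = 1:
  size 1 → [5]=1  [6]=1  [7]=1
  size 2 → [4,7]=1  [5,6]=2  [5,7]=2  [6,7]=2
  size 3 → [1,5,6]=2  [3,4,7]=1  [4,5,7]=3  [4,6,7]=3  [5,6,7]=6
  size 4 → [0,1,5,6]=2  [1,5,6,7]=8  [2,3,4,7]=1  [3,4,5,7]=4  [3,4,6,7]=4  [4,5,6,7]=12
  size 5 → [0,1,5,6,7]=10  [1,4,5,6,7]=20  [2,3,4,5,7]=5  [2,3,4,6,7]=5  [3,4,5,6,7]=20
  size 6 → [0,1,4,5,6,7]=30  [1,3,4,5,6,7]=40  [2,3,4,5,6,7]=30
  first=0(i) contributes 70
  first=2(m) contributes 70
|[w]| = 140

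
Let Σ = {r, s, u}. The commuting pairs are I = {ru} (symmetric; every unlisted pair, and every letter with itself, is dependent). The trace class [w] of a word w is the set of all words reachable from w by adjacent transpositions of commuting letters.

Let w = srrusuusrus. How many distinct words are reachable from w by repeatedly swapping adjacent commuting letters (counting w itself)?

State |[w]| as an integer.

0(s) covers ∅
1(r) covers 0:s
2(r) covers 1:r
3(u) covers 0:s
4(s) covers 2:r, 3:u
5(u) covers 4:s
6(u) covers 5:u
7(s) covers 6:u
8(r) covers 7:s
9(u) covers 7:s
10(s) covers 8:r, 9:u
floor of heap: 0:s
completions by unplaced set U, small U first (add the entries for U minus each lowest piece of U):
  |U|=1: {10}:1
  |U|=2: {8,10}:1  {9,10}:1
  |U|=3: {8,9,10}:2
  |U|=4: {7,8,9,10}:2
  |U|=5: {6,7,8,9,10}:2
  |U|=6: {5,6,7,8,9,10}:2
  |U|=7: {4,5,6,7,8,9,10}:2
  |U|=8: {2,4,5,6,7,8,9,10}:2  {3,4,5,6,7,8,9,10}:2
  |U|=9: {1,2,4,5,6,7,8,9,10}:2  {2,3,4,5,6,7,8,9,10}:4
  start at 0(s): 6

6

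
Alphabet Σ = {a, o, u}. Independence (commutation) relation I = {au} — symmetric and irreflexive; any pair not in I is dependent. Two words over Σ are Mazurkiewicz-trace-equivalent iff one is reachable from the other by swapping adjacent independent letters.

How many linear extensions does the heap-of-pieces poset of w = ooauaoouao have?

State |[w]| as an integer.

drop 0:o onto floor
drop 1:o onto {0:o}
drop 2:a onto {1:o}
drop 3:u onto {1:o}
drop 4:a onto {2:a}
drop 5:o onto {3:u, 4:a}
drop 6:o onto {5:o}
drop 7:u onto {6:o}
drop 8:a onto {6:o}
drop 9:o onto {7:u, 8:a}
ground layer = {0:o}
drop-orders for the pieces not yet dropped (sum over which currently-grounded one goes next):
  1 to go: {9} 1
  2 to go: {7,9} 1  {8,9} 1
  3 to go: {7,8,9} 2
  4 to go: {6,7,8,9} 2
  5 to go: {5,6,7,8,9} 2
  6 to go: {3,5,6,7,8,9} 2  {4,5,6,7,8,9} 2
  7 to go: {2,4,5,6,7,8,9} 2  {3,4,5,6,7,8,9} 4
  8 to go: {2,3,4,5,6,7,8,9} 6
  if 0:o drops first: 6 orders

6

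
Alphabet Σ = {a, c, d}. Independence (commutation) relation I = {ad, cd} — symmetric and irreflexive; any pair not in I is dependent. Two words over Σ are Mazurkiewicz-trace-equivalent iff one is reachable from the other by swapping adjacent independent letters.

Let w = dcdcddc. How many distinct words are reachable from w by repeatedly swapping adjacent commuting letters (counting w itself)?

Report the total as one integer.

35

0(d) covers ∅
1(c) covers ∅
2(d) covers 0:d
3(c) covers 1:c
4(d) covers 2:d
5(d) covers 4:d
6(c) covers 3:c
floor of heap: 0:d, 1:c
completions by unplaced set U, small U first (add the entries for U minus each lowest piece of U):
  |U|=1: {5}:1  {6}:1
  |U|=2: {3,6}:1  {4,5}:1  {5,6}:2
  |U|=3: {1,3,6}:1  {2,4,5}:1  {3,5,6}:3  {4,5,6}:3
  |U|=4: {0,2,4,5}:1  {1,3,5,6}:4  {2,4,5,6}:4  {3,4,5,6}:6
  |U|=5: {0,2,4,5,6}:5  {1,3,4,5,6}:10  {2,3,4,5,6}:10
  start at 0(d): 20
  start at 1(c): 15
sum over floor = 35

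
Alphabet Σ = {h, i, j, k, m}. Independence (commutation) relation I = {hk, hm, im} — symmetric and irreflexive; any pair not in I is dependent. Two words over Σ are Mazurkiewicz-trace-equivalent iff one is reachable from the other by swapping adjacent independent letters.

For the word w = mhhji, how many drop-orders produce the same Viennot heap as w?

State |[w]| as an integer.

#0=m has no predecessor
#1=h has no predecessor
#2=h depends on [1:h]
#3=j depends on [0:m, 2:h]
#4=i depends on [3:j]
sources: [0:m, 1:h]
N(rest) = Σ N(rest − s) over sources s of rest; N(one piece) = 1:
  size 1 → [4]=1
  size 2 → [3,4]=1
  size 3 → [0,3,4]=1  [2,3,4]=1
  first=0(m) contributes 1
  first=1(h) contributes 2
|[w]| = 3

3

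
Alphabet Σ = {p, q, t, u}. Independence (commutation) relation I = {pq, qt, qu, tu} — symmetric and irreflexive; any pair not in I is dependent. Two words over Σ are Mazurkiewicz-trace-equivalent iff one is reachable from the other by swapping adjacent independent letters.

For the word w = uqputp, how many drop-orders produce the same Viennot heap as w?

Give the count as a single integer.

0(u) covers ∅
1(q) covers ∅
2(p) covers 0:u
3(u) covers 2:p
4(t) covers 2:p
5(p) covers 3:u, 4:t
floor of heap: 0:u, 1:q
completions by unplaced set U, small U first (add the entries for U minus each lowest piece of U):
  |U|=1: {1}:1  {5}:1
  |U|=2: {1,5}:2  {3,5}:1  {4,5}:1
  |U|=3: {1,3,5}:3  {1,4,5}:3  {3,4,5}:2
  |U|=4: {1,3,4,5}:8  {2,3,4,5}:2
  start at 0(u): 10
  start at 1(q): 2
sum over floor = 12

12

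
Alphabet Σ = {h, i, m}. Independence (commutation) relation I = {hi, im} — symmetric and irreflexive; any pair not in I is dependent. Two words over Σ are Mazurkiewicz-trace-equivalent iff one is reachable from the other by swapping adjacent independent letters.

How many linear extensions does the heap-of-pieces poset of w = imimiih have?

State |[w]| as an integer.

0(i) covers ∅
1(m) covers ∅
2(i) covers 0:i
3(m) covers 1:m
4(i) covers 2:i
5(i) covers 4:i
6(h) covers 3:m
floor of heap: 0:i, 1:m
completions by unplaced set U, small U first (add the entries for U minus each lowest piece of U):
  |U|=1: {5}:1  {6}:1
  |U|=2: {3,6}:1  {4,5}:1  {5,6}:2
  |U|=3: {1,3,6}:1  {2,4,5}:1  {3,5,6}:3  {4,5,6}:3
  |U|=4: {0,2,4,5}:1  {1,3,5,6}:4  {2,4,5,6}:4  {3,4,5,6}:6
  |U|=5: {0,2,4,5,6}:5  {1,3,4,5,6}:10  {2,3,4,5,6}:10
  start at 0(i): 20
  start at 1(m): 15
sum over floor = 35

35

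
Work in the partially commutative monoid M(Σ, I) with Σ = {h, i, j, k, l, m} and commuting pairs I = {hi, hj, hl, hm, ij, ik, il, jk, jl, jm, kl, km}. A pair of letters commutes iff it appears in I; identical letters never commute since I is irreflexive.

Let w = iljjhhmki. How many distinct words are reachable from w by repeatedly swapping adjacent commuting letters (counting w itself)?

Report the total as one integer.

2520

drop 0:i onto floor
drop 1:l onto floor
drop 2:j onto floor
drop 3:j onto {2:j}
drop 4:h onto floor
drop 5:h onto {4:h}
drop 6:m onto {0:i, 1:l}
drop 7:k onto {5:h}
drop 8:i onto {6:m}
ground layer = {0:i, 1:l, 2:j, 4:h}
drop-orders for the pieces not yet dropped (sum over which currently-grounded one goes next):
  1 to go: {3} 1  {7} 1  {8} 1
  2 to go: {2,3} 1  {3,7} 2  {3,8} 2  {5,7} 1  {6,8} 1  {7,8} 2
  3 to go: {0,6,8} 1  {1,6,8} 1  {2,3,7} 3  {2,3,8} 3  {3,5,7} 3  {3,6,8} 3  {3,7,8} 6  {4,5,7} 1  {5,7,8} 3  {6,7,8} 3
  4 to go: {0,1,6,8} 2  {0,3,6,8} 4  {0,6,7,8} 4  {1,3,6,8} 4  {1,6,7,8} 4  {2,3,5,7} 6  {2,3,6,8} 6  {2,3,7,8} 12  {3,4,5,7} 4  {3,5,7,8} 12  {3,6,7,8} 12  {4,5,7,8} 4  {5,6,7,8} 6
  5 to go: {0,1,3,6,8} 10  {0,1,6,7,8} 10  {0,2,3,6,8} 10  {0,3,6,7,8} 20  {0,5,6,7,8} 10  {1,2,3,6,8} 10  {1,3,6,7,8} 20  {1,5,6,7,8} 10  {2,3,4,5,7} 10  {2,3,5,7,8} 30  {2,3,6,7,8} 30  {3,4,5,7,8} 20  {3,5,6,7,8} 30  {4,5,6,7,8} 10
  6 to go: {0,1,2,3,6,8} 30  {0,1,3,6,7,8} 60  {0,1,5,6,7,8} 30  {0,2,3,6,7,8} 60  {0,3,5,6,7,8} 60  {0,4,5,6,7,8} 20  {1,2,3,6,7,8} 60  {1,3,5,6,7,8} 60  {1,4,5,6,7,8} 20  {2,3,4,5,7,8} 60  {2,3,5,6,7,8} 90  {3,4,5,6,7,8} 60
  7 to go: {0,1,2,3,6,7,8} 210  {0,1,3,5,6,7,8} 210  {0,1,4,5,6,7,8} 70  {0,2,3,5,6,7,8} 210  {0,3,4,5,6,7,8} 140  {1,2,3,5,6,7,8} 210  {1,3,4,5,6,7,8} 140  {2,3,4,5,6,7,8} 210
  if 0:i drops first: 560 orders
  if 1:l drops first: 560 orders
  if 2:j drops first: 560 orders
  if 4:h drops first: 840 orders
heap linearizations: 2520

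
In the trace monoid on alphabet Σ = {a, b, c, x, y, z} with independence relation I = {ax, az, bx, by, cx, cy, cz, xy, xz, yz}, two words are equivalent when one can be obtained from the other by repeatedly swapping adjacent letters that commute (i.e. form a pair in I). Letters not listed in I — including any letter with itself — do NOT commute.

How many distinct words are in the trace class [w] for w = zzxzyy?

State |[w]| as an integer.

60

#0=z has no predecessor
#1=z depends on [0:z]
#2=x has no predecessor
#3=z depends on [1:z]
#4=y has no predecessor
#5=y depends on [4:y]
sources: [0:z, 2:x, 4:y]
N(rest) = Σ N(rest − s) over sources s of rest; N(one piece) = 1:
  size 1 → [2]=1  [3]=1  [5]=1
  size 2 → [1,3]=1  [2,3]=2  [2,5]=2  [3,5]=2  [4,5]=1
  size 3 → [0,1,3]=1  [1,2,3]=3  [1,3,5]=3  [2,3,5]=6  [2,4,5]=3  [3,4,5]=3
  size 4 → [0,1,2,3]=4  [0,1,3,5]=4  [1,2,3,5]=12  [1,3,4,5]=6  [2,3,4,5]=12
  first=0(z) contributes 30
  first=2(x) contributes 10
  first=4(y) contributes 20
|[w]| = 60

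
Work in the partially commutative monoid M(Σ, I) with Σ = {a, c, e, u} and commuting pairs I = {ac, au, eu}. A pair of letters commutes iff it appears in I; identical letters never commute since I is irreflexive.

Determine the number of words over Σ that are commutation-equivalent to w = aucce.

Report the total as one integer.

4

0(a) covers ∅
1(u) covers ∅
2(c) covers 1:u
3(c) covers 2:c
4(e) covers 0:a, 3:c
floor of heap: 0:a, 1:u
completions by unplaced set U, small U first (add the entries for U minus each lowest piece of U):
  |U|=1: {4}:1
  |U|=2: {0,4}:1  {3,4}:1
  |U|=3: {0,3,4}:2  {2,3,4}:1
  start at 0(a): 1
  start at 1(u): 3
sum over floor = 4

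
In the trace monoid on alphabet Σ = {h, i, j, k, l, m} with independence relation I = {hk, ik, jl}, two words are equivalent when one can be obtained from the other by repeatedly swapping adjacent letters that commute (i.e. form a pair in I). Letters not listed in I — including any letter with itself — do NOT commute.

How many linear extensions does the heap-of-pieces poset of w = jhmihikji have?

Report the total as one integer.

piece 0:j — minimal
piece 1:h rests on {0:j}
piece 2:m rests on {1:h}
piece 3:i rests on {2:m}
piece 4:h rests on {3:i}
piece 5:i rests on {4:h}
piece 6:k rests on {2:m}
piece 7:j rests on {5:i, 6:k}
piece 8:i rests on {7:j}
minimal pieces: {0:j}
ways to finish when only these pieces remain (= sum over removing one remaining piece with nothing left below it):
  1 left: {8}→1
  2 left: {7,8}→1
  3 left: {5,7,8}→1  {6,7,8}→1
  4 left: {4,5,7,8}→1  {5,6,7,8}→2
  5 left: {3,4,5,7,8}→1  {4,5,6,7,8}→3
  6 left: {3,4,5,6,7,8}→4
  7 left: {2,3,4,5,6,7,8}→4
  placing 0:j first → 4 extensions

4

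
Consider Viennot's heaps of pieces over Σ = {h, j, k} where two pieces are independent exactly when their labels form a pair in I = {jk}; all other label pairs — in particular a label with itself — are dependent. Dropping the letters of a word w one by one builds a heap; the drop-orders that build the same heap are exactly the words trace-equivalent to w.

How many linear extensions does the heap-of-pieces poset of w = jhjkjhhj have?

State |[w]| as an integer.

3

piece 0:j — minimal
piece 1:h rests on {0:j}
piece 2:j rests on {1:h}
piece 3:k rests on {1:h}
piece 4:j rests on {2:j}
piece 5:h rests on {3:k, 4:j}
piece 6:h rests on {5:h}
piece 7:j rests on {6:h}
minimal pieces: {0:j}
ways to finish when only these pieces remain (= sum over removing one remaining piece with nothing left below it):
  1 left: {7}→1
  2 left: {6,7}→1
  3 left: {5,6,7}→1
  4 left: {3,5,6,7}→1  {4,5,6,7}→1
  5 left: {2,4,5,6,7}→1  {3,4,5,6,7}→2
  6 left: {2,3,4,5,6,7}→3
  placing 0:j first → 3 extensions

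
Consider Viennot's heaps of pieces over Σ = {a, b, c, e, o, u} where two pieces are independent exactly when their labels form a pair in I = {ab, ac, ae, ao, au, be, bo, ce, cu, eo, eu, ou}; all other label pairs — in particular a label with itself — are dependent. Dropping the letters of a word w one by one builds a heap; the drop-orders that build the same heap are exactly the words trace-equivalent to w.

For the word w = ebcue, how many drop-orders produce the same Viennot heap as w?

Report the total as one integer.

piece 0:e — minimal
piece 1:b — minimal
piece 2:c rests on {1:b}
piece 3:u rests on {1:b}
piece 4:e rests on {0:e}
minimal pieces: {0:e, 1:b}
ways to finish when only these pieces remain (= sum over removing one remaining piece with nothing left below it):
  1 left: {2}→1  {3}→1  {4}→1
  2 left: {0,4}→1  {2,3}→2  {2,4}→2  {3,4}→2
  3 left: {0,2,4}→3  {0,3,4}→3  {1,2,3}→2  {2,3,4}→6
  placing 0:e first → 8 extensions
  placing 1:b first → 12 extensions
total linear extensions = 20

20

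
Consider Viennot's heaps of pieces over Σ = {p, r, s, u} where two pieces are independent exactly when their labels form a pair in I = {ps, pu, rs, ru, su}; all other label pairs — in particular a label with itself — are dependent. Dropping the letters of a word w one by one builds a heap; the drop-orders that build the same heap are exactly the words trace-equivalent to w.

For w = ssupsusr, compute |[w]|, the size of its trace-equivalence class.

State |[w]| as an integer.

420

0(s) covers ∅
1(s) covers 0:s
2(u) covers ∅
3(p) covers ∅
4(s) covers 1:s
5(u) covers 2:u
6(s) covers 4:s
7(r) covers 3:p
floor of heap: 0:s, 2:u, 3:p
completions by unplaced set U, small U first (add the entries for U minus each lowest piece of U):
  |U|=1: {5}:1  {6}:1  {7}:1
  |U|=2: {2,5}:1  {3,7}:1  {4,6}:1  {5,6}:2  {5,7}:2  {6,7}:2
  |U|=3: {1,4,6}:1  {2,5,6}:3  {2,5,7}:3  {3,5,7}:3  {3,6,7}:3  {4,5,6}:3  {4,6,7}:3  {5,6,7}:6
  |U|=4: {0,1,4,6}:1  {1,4,5,6}:4  {1,4,6,7}:4  {2,3,5,7}:6  {2,4,5,6}:6  {2,5,6,7}:12  {3,4,6,7}:6  {3,5,6,7}:12  {4,5,6,7}:12
  |U|=5: {0,1,4,5,6}:5  {0,1,4,6,7}:5  {1,2,4,5,6}:10  {1,3,4,6,7}:10  {1,4,5,6,7}:20  {2,3,5,6,7}:30  {2,4,5,6,7}:30  {3,4,5,6,7}:30
  |U|=6: {0,1,2,4,5,6}:15  {0,1,3,4,6,7}:15  {0,1,4,5,6,7}:30  {1,2,4,5,6,7}:60  {1,3,4,5,6,7}:60  {2,3,4,5,6,7}:90
  start at 0(s): 210
  start at 2(u): 105
  start at 3(p): 105
sum over floor = 420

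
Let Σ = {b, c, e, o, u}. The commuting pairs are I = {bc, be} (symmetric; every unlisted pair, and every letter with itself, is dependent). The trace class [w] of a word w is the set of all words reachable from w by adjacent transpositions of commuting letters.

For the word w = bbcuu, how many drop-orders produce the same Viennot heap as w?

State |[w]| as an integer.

piece 0:b — minimal
piece 1:b rests on {0:b}
piece 2:c — minimal
piece 3:u rests on {1:b, 2:c}
piece 4:u rests on {3:u}
minimal pieces: {0:b, 2:c}
ways to finish when only these pieces remain (= sum over removing one remaining piece with nothing left below it):
  1 left: {4}→1
  2 left: {3,4}→1
  3 left: {1,3,4}→1  {2,3,4}→1
  placing 0:b first → 2 extensions
  placing 2:c first → 1 extensions
total linear extensions = 3

3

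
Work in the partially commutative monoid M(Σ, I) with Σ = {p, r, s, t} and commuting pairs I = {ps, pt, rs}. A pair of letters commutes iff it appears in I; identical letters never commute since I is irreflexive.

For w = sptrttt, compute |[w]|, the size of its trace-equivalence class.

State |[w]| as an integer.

3

#0=s has no predecessor
#1=p has no predecessor
#2=t depends on [0:s]
#3=r depends on [1:p, 2:t]
#4=t depends on [3:r]
#5=t depends on [4:t]
#6=t depends on [5:t]
sources: [0:s, 1:p]
N(rest) = Σ N(rest − s) over sources s of rest; N(one piece) = 1:
  size 1 → [6]=1
  size 2 → [5,6]=1
  size 3 → [4,5,6]=1
  size 4 → [3,4,5,6]=1
  size 5 → [1,3,4,5,6]=1  [2,3,4,5,6]=1
  first=0(s) contributes 2
  first=1(p) contributes 1
|[w]| = 3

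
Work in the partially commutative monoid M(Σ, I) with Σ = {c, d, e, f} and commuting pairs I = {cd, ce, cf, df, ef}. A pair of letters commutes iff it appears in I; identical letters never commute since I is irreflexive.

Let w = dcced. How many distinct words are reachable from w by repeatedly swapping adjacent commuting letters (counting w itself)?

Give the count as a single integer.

piece 0:d — minimal
piece 1:c — minimal
piece 2:c rests on {1:c}
piece 3:e rests on {0:d}
piece 4:d rests on {3:e}
minimal pieces: {0:d, 1:c}
ways to finish when only these pieces remain (= sum over removing one remaining piece with nothing left below it):
  1 left: {2}→1  {4}→1
  2 left: {1,2}→1  {2,4}→2  {3,4}→1
  3 left: {0,3,4}→1  {1,2,4}→3  {2,3,4}→3
  placing 0:d first → 6 extensions
  placing 1:c first → 4 extensions
total linear extensions = 10

10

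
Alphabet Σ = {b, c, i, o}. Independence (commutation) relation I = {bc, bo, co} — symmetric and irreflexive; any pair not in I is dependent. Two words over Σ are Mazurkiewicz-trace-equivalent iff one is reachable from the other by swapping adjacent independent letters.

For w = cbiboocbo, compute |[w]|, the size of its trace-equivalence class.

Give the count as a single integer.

piece 0:c — minimal
piece 1:b — minimal
piece 2:i rests on {0:c, 1:b}
piece 3:b rests on {2:i}
piece 4:o rests on {2:i}
piece 5:o rests on {4:o}
piece 6:c rests on {2:i}
piece 7:b rests on {3:b}
piece 8:o rests on {5:o}
minimal pieces: {0:c, 1:b}
ways to finish when only these pieces remain (= sum over removing one remaining piece with nothing left below it):
  1 left: {6}→1  {7}→1  {8}→1
  2 left: {3,7}→1  {5,8}→1  {6,7}→2  {6,8}→2  {7,8}→2
  3 left: {3,6,7}→3  {3,7,8}→3  {4,5,8}→1  {5,6,8}→3  {5,7,8}→3  {6,7,8}→6
  4 left: {3,5,7,8}→6  {3,6,7,8}→12  {4,5,6,8}→4  {4,5,7,8}→4  {5,6,7,8}→12
  5 left: {3,4,5,7,8}→10  {3,5,6,7,8}→30  {4,5,6,7,8}→20
  6 left: {3,4,5,6,7,8}→60
  7 left: {2,3,4,5,6,7,8}→60
  placing 0:c first → 60 extensions
  placing 1:b first → 60 extensions
total linear extensions = 120

120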